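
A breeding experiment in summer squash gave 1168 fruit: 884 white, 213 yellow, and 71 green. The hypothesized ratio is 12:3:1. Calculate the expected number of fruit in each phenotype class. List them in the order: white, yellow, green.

876, 219, 73

The 12:3:1 ratio has 16 parts, so with N = 1168 the expected counts are:
  white: 1168 × 12/16 = 876
  yellow: 1168 × 3/16 = 219
  green: 1168 × 1/16 = 73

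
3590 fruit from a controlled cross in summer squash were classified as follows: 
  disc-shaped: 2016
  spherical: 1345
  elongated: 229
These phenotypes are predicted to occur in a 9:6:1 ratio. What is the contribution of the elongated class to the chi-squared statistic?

0.095

The 9:6:1 ratio has 16 parts, so with N = 3590 the expected counts are:
  disc-shaped: 3590 × 9/16 = 2019.375
  spherical: 3590 × 6/16 = 1346.25
  elongated: 3590 × 1/16 = 224.375
Contribution of elongated: (229 − 224.375)² / 224.375 = 0.0953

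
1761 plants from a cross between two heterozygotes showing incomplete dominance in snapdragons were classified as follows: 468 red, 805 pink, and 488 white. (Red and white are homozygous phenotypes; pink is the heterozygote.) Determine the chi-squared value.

13.402

With incomplete dominance, a heterozygote × heterozygote cross gives a 1:2:1 phenotypic ratio.
Expected counts for N = 1761 under a 1:2:1 ratio (total parts = 4):
  red: 1761 × 1/4 = 440.25
  pink: 1761 × 2/4 = 880.5
  white: 1761 × 1/4 = 440.25
χ² = Σ (O − E)² / E
  red: (468 − 440.25)² / 440.25 = 1.7491
  pink: (805 − 880.5)² / 880.5 = 6.4739
  white: (488 − 440.25)² / 440.25 = 5.1790
χ² = 1.7491 + 6.4739 + 5.1790 = 13.402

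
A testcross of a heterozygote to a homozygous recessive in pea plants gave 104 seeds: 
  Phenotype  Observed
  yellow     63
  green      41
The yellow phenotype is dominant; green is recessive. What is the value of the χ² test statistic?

4.654

A testcross of a heterozygote (Aa × aa) gives a 1:1 phenotypic ratio.
Expected counts for N = 104 under a 1:1 ratio (total parts = 2):
  yellow: 104 × 1/2 = 52
  green: 104 × 1/2 = 52
χ² = Σ (O − E)² / E
  yellow: (63 − 52)² / 52 = 2.3269
  green: (41 − 52)² / 52 = 2.3269
χ² = 2.3269 + 2.3269 = 4.6538 ≈ 4.654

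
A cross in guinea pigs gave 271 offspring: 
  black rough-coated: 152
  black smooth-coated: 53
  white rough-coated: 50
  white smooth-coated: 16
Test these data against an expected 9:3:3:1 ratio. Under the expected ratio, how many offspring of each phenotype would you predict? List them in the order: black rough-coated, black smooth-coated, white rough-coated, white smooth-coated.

Under the 9:3:3:1 hypothesis (Σ ratio = 16, N = 271):
  black rough-coated: 271 × 9/16 = 152.4375
  black smooth-coated: 271 × 3/16 = 50.8125
  white rough-coated: 271 × 3/16 = 50.8125
  white smooth-coated: 271 × 1/16 = 16.9375

152.4375, 50.8125, 50.8125, 16.9375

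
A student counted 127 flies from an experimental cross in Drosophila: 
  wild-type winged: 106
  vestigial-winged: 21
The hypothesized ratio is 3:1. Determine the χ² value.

4.853

Expected counts for N = 127 under a 3:1 ratio (total parts = 4):
  wild-type winged: 127 × 3/4 = 95.25
  vestigial-winged: 127 × 1/4 = 31.75
χ² = Σ (O − E)² / E
  wild-type winged: (106 − 95.25)² / 95.25 = 1.2133
  vestigial-winged: (21 − 31.75)² / 31.75 = 3.6398
χ² = 1.2133 + 3.6398 = 4.8531 ≈ 4.853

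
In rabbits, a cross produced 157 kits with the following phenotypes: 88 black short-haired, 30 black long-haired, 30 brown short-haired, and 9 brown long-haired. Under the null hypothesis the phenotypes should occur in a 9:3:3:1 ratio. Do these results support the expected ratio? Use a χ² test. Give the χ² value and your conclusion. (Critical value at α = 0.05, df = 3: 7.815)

0.090; consistent

Expected counts for N = 157 under a 9:3:3:1 ratio (total parts = 16):
  black short-haired: 157 × 9/16 = 88.3125
  black long-haired: 157 × 3/16 = 29.4375
  brown short-haired: 157 × 3/16 = 29.4375
  brown long-haired: 157 × 1/16 = 9.8125
χ² = Σ (O − E)² / E
  black short-haired: (88 − 88.3125)² / 88.3125 = 0.0011
  black long-haired: (30 − 29.4375)² / 29.4375 = 0.0107
  brown short-haired: (30 − 29.4375)² / 29.4375 = 0.0107
  brown long-haired: (9 − 9.8125)² / 9.8125 = 0.0673
χ² = 0.0011 + 0.0107 + 0.0107 + 0.0673 = 0.0898 ≈ 0.090
Degrees of freedom = 4 − 1 = 3; critical value at α = 0.05 is 7.815.
Since 0.090 < 7.815, we fail to reject the null hypothesis — the data are consistent with the 9:3:3:1 ratio.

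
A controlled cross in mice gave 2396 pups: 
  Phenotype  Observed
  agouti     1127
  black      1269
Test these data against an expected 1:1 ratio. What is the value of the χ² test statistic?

The 1:1 ratio has 2 parts, so with N = 2396 the expected counts are:
  agouti: 2396 × 1/2 = 1198
  black: 2396 × 1/2 = 1198
χ² = Σ (O − E)² / E
  agouti: (1127 − 1198)² / 1198 = 4.2078
  black: (1269 − 1198)² / 1198 = 4.2078
χ² = 4.2078 + 4.2078 = 8.4156 ≈ 8.416

8.416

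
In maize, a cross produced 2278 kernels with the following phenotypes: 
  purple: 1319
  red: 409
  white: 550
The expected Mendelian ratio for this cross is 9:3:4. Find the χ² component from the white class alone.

0.668

Expected counts for N = 2278 under a 9:3:4 ratio (total parts = 16):
  purple: 2278 × 9/16 = 1281.375
  red: 2278 × 3/16 = 427.125
  white: 2278 × 4/16 = 569.5
Contribution of white: (550 − 569.5)² / 569.5 = 0.6677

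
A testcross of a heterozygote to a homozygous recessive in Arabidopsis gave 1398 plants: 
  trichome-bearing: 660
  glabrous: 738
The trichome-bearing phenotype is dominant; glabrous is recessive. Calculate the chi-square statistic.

4.352

A testcross of a heterozygote (Aa × aa) gives a 1:1 phenotypic ratio.
Expected counts for N = 1398 under a 1:1 ratio (total parts = 2):
  trichome-bearing: 1398 × 1/2 = 699
  glabrous: 1398 × 1/2 = 699
χ² = Σ (O − E)² / E
  trichome-bearing: (660 − 699)² / 699 = 2.1760
  glabrous: (738 − 699)² / 699 = 2.1760
χ² = 2.1760 + 2.1760 = 4.352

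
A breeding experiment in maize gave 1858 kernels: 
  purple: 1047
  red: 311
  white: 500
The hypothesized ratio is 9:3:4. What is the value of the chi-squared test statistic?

The 9:3:4 ratio has 16 parts, so with N = 1858 the expected counts are:
  purple: 1858 × 9/16 = 1045.125
  red: 1858 × 3/16 = 348.375
  white: 1858 × 4/16 = 464.5
χ² = Σ (O − E)² / E
  purple: (1047 − 1045.125)² / 1045.125 = 0.0034
  red: (311 − 348.375)² / 348.375 = 4.0097
  white: (500 − 464.5)² / 464.5 = 2.7131
χ² = 0.0034 + 4.0097 + 2.7131 = 6.7262 ≈ 6.726

6.726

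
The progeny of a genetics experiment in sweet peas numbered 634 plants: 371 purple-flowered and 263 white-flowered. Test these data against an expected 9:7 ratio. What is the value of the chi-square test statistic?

1.324

Under the 9:7 hypothesis (Σ ratio = 16, N = 634):
  purple-flowered: 634 × 9/16 = 356.625
  white-flowered: 634 × 7/16 = 277.375
χ² = Σ (O − E)² / E
  purple-flowered: (371 − 356.625)² / 356.625 = 0.5794
  white-flowered: (263 − 277.375)² / 277.375 = 0.7450
χ² = 0.5794 + 0.7450 = 1.3244 ≈ 1.324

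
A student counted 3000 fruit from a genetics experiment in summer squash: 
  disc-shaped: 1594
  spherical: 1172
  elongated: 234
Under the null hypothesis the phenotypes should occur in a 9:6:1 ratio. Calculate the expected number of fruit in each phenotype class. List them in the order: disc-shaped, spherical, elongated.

Under the 9:6:1 hypothesis (Σ ratio = 16, N = 3000):
  disc-shaped: 3000 × 9/16 = 1687.5
  spherical: 3000 × 6/16 = 1125
  elongated: 3000 × 1/16 = 187.5

1687.5, 1125, 187.5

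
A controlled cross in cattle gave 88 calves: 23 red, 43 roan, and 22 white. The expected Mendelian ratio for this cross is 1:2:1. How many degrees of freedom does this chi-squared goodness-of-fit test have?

2

A goodness-of-fit test with 3 phenotype classes has df = 3 − 1 = 2.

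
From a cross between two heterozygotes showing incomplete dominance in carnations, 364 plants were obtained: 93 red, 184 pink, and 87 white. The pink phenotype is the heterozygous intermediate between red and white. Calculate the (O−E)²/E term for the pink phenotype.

With incomplete dominance, a heterozygote × heterozygote cross gives a 1:2:1 phenotypic ratio.
The 1:2:1 ratio has 4 parts, so with N = 364 the expected counts are:
  red: 364 × 1/4 = 91
  pink: 364 × 2/4 = 182
  white: 364 × 1/4 = 91
Contribution of pink: (184 − 182)² / 182 = 0.0220

0.022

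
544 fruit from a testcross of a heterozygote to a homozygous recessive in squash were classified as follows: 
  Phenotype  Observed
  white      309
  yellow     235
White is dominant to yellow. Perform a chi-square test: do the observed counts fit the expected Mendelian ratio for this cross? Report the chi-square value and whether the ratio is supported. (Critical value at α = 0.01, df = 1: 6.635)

A testcross of a heterozygote (Aa × aa) gives a 1:1 phenotypic ratio.
Under the 1:1 hypothesis (Σ ratio = 2, N = 544):
  white: 544 × 1/2 = 272
  yellow: 544 × 1/2 = 272
χ² = Σ (O − E)² / E
  white: (309 − 272)² / 272 = 5.0331
  yellow: (235 − 272)² / 272 = 5.0331
χ² = 5.0331 + 5.0331 = 10.0662 ≈ 10.066
Degrees of freedom = 2 − 1 = 1; critical value at α = 0.01 is 6.635.
Since 10.066 > 6.635, we reject the null hypothesis — the data do not fit the 1:1 ratio.

10.066; not consistent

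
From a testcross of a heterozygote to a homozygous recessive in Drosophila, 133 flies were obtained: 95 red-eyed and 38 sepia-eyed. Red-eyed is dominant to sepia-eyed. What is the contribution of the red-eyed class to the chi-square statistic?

12.214

A testcross of a heterozygote (Aa × aa) gives a 1:1 phenotypic ratio.
The 1:1 ratio has 2 parts, so with N = 133 the expected counts are:
  red-eyed: 133 × 1/2 = 66.5
  sepia-eyed: 133 × 1/2 = 66.5
Contribution of red-eyed: (95 − 66.5)² / 66.5 = 12.2143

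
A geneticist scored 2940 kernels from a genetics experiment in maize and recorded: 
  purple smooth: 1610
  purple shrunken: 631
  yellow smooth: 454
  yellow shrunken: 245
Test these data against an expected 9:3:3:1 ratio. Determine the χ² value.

50.268

The 9:3:3:1 ratio has 16 parts, so with N = 2940 the expected counts are:
  purple smooth: 2940 × 9/16 = 1653.75
  purple shrunken: 2940 × 3/16 = 551.25
  yellow smooth: 2940 × 3/16 = 551.25
  yellow shrunken: 2940 × 1/16 = 183.75
χ² = Σ (O − E)² / E
  purple smooth: (1610 − 1653.75)² / 1653.75 = 1.1574
  purple shrunken: (631 − 551.25)² / 551.25 = 11.5375
  yellow smooth: (454 − 551.25)² / 551.25 = 17.1566
  yellow shrunken: (245 − 183.75)² / 183.75 = 20.4167
χ² = 1.1574 + 11.5375 + 17.1566 + 20.4167 = 50.2682 ≈ 50.268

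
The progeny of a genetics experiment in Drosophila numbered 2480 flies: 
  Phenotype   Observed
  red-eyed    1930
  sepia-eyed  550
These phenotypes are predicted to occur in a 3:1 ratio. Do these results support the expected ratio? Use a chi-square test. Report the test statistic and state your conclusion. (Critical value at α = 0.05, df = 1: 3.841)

Total ratio parts = 4. Expected numbers out of 2480:
  red-eyed: 2480 × 3/4 = 1860
  sepia-eyed: 2480 × 1/4 = 620
χ² = Σ (O − E)² / E
  red-eyed: (1930 − 1860)² / 1860 = 2.6344
  sepia-eyed: (550 − 620)² / 620 = 7.9032
χ² = 2.6344 + 7.9032 = 10.5376 ≈ 10.538
Degrees of freedom = 2 − 1 = 1; critical value at α = 0.05 is 3.841.
Since 10.538 > 3.841, we reject the null hypothesis — the data do not fit the 3:1 ratio.

10.538; not consistent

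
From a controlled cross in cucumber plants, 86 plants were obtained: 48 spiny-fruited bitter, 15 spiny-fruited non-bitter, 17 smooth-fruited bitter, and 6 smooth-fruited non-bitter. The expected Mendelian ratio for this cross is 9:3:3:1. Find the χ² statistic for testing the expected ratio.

Total ratio parts = 16. Expected numbers out of 86:
  spiny-fruited bitter: 86 × 9/16 = 48.375
  spiny-fruited non-bitter: 86 × 3/16 = 16.125
  smooth-fruited bitter: 86 × 3/16 = 16.125
  smooth-fruited non-bitter: 86 × 1/16 = 5.375
χ² = Σ (O − E)² / E
  spiny-fruited bitter: (48 − 48.375)² / 48.375 = 0.0029
  spiny-fruited non-bitter: (15 − 16.125)² / 16.125 = 0.0785
  smooth-fruited bitter: (17 − 16.125)² / 16.125 = 0.0475
  smooth-fruited non-bitter: (6 − 5.375)² / 5.375 = 0.0727
χ² = 0.0029 + 0.0785 + 0.0475 + 0.0727 = 0.2016 ≈ 0.202

0.202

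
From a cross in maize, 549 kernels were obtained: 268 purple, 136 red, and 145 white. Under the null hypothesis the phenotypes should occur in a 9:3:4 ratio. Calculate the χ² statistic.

16.451

Expected counts for N = 549 under a 9:3:4 ratio (total parts = 16):
  purple: 549 × 9/16 = 308.8125
  red: 549 × 3/16 = 102.9375
  white: 549 × 4/16 = 137.25
χ² = Σ (O − E)² / E
  purple: (268 − 308.8125)² / 308.8125 = 5.3938
  red: (136 − 102.9375)² / 102.9375 = 10.6193
  white: (145 − 137.25)² / 137.25 = 0.4376
χ² = 5.3938 + 10.6193 + 0.4376 = 16.4507 ≈ 16.451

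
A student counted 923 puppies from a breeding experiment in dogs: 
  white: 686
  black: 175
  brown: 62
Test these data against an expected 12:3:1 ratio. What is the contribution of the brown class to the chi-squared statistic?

0.322

Total ratio parts = 16. Expected numbers out of 923:
  white: 923 × 12/16 = 692.25
  black: 923 × 3/16 = 173.0625
  brown: 923 × 1/16 = 57.6875
Contribution of brown: (62 − 57.6875)² / 57.6875 = 0.3224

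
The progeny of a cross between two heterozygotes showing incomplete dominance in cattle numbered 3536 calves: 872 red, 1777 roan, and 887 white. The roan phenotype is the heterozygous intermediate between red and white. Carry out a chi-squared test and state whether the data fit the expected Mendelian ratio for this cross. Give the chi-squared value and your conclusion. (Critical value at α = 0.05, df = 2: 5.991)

With incomplete dominance, a heterozygote × heterozygote cross gives a 1:2:1 phenotypic ratio.
Under the 1:2:1 hypothesis (Σ ratio = 4, N = 3536):
  red: 3536 × 1/4 = 884
  roan: 3536 × 2/4 = 1768
  white: 3536 × 1/4 = 884
χ² = Σ (O − E)² / E
  red: (872 − 884)² / 884 = 0.1629
  roan: (1777 − 1768)² / 1768 = 0.0458
  white: (887 − 884)² / 884 = 0.0102
χ² = 0.1629 + 0.0458 + 0.0102 = 0.2189 ≈ 0.219
Degrees of freedom = 3 − 1 = 2; critical value at α = 0.05 is 5.991.
Since 0.219 < 5.991, we fail to reject the null hypothesis — the data are consistent with the 1:2:1 ratio.

0.219; consistent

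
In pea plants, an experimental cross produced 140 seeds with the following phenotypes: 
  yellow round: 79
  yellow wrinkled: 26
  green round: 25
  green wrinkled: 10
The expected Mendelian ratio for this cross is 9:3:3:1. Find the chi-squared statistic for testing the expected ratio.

The 9:3:3:1 ratio has 16 parts, so with N = 140 the expected counts are:
  yellow round: 140 × 9/16 = 78.75
  yellow wrinkled: 140 × 3/16 = 26.25
  green round: 140 × 3/16 = 26.25
  green wrinkled: 140 × 1/16 = 8.75
χ² = Σ (O − E)² / E
  yellow round: (79 − 78.75)² / 78.75 = 0.0008
  yellow wrinkled: (26 − 26.25)² / 26.25 = 0.0024
  green round: (25 − 26.25)² / 26.25 = 0.0595
  green wrinkled: (10 − 8.75)² / 8.75 = 0.1786
χ² = 0.0008 + 0.0024 + 0.0595 + 0.1786 = 0.2413 ≈ 0.241

0.241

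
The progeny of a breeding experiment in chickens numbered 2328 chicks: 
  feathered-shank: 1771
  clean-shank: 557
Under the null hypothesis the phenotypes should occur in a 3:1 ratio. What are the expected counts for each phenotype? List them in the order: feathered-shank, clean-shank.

1746, 582

The 3:1 ratio has 4 parts, so with N = 2328 the expected counts are:
  feathered-shank: 2328 × 3/4 = 1746
  clean-shank: 2328 × 1/4 = 582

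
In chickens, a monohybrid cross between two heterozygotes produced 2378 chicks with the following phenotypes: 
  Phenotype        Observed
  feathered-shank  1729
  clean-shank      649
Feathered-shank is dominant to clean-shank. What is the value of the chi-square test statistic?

6.662

For a monohybrid cross between heterozygotes with complete dominance, the expected phenotypic ratio is 3:1.
Total ratio parts = 4. Expected numbers out of 2378:
  feathered-shank: 2378 × 3/4 = 1783.5
  clean-shank: 2378 × 1/4 = 594.5
χ² = Σ (O − E)² / E
  feathered-shank: (1729 − 1783.5)² / 1783.5 = 1.6654
  clean-shank: (649 − 594.5)² / 594.5 = 4.9962
χ² = 1.6654 + 4.9962 = 6.6616 ≈ 6.662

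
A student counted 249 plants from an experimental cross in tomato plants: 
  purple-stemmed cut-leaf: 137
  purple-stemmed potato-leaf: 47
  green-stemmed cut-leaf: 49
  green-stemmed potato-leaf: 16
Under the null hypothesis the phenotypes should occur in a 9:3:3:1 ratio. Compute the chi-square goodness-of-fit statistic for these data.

0.196

Total ratio parts = 16. Expected numbers out of 249:
  purple-stemmed cut-leaf: 249 × 9/16 = 140.0625
  purple-stemmed potato-leaf: 249 × 3/16 = 46.6875
  green-stemmed cut-leaf: 249 × 3/16 = 46.6875
  green-stemmed potato-leaf: 249 × 1/16 = 15.5625
χ² = Σ (O − E)² / E
  purple-stemmed cut-leaf: (137 − 140.0625)² / 140.0625 = 0.0670
  purple-stemmed potato-leaf: (47 − 46.6875)² / 46.6875 = 0.0021
  green-stemmed cut-leaf: (49 − 46.6875)² / 46.6875 = 0.1145
  green-stemmed potato-leaf: (16 − 15.5625)² / 15.5625 = 0.0123
χ² = 0.0670 + 0.0021 + 0.1145 + 0.0123 = 0.1959 ≈ 0.196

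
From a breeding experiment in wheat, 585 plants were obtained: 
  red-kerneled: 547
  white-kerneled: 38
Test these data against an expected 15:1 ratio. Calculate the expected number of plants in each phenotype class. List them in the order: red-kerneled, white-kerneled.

548.4375, 36.5625

Under the 15:1 hypothesis (Σ ratio = 16, N = 585):
  red-kerneled: 585 × 15/16 = 548.4375
  white-kerneled: 585 × 1/16 = 36.5625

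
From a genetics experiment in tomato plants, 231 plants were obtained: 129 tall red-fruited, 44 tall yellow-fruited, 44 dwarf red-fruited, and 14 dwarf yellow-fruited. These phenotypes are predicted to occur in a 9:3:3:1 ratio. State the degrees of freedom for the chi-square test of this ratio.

3

A goodness-of-fit test with 4 phenotype classes has df = 4 − 1 = 3.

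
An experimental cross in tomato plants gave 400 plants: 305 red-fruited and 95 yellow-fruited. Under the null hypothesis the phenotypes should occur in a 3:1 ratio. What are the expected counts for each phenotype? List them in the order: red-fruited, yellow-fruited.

The 3:1 ratio has 4 parts, so with N = 400 the expected counts are:
  red-fruited: 400 × 3/4 = 300
  yellow-fruited: 400 × 1/4 = 100

300, 100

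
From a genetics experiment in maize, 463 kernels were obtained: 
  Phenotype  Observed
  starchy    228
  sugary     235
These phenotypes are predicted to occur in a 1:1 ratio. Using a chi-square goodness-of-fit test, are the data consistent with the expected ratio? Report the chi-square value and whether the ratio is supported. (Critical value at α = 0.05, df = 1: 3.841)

Under the 1:1 hypothesis (Σ ratio = 2, N = 463):
  starchy: 463 × 1/2 = 231.5
  sugary: 463 × 1/2 = 231.5
χ² = Σ (O − E)² / E
  starchy: (228 − 231.5)² / 231.5 = 0.0529
  sugary: (235 − 231.5)² / 231.5 = 0.0529
χ² = 0.0529 + 0.0529 = 0.1058 ≈ 0.106
Degrees of freedom = 2 − 1 = 1; critical value at α = 0.05 is 3.841.
Since 0.106 < 3.841, we fail to reject the null hypothesis — the data are consistent with the 1:1 ratio.

0.106; consistent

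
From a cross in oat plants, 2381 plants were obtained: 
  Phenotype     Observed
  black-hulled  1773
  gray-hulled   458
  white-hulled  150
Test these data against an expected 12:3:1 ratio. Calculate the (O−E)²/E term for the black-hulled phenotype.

Under the 12:3:1 hypothesis (Σ ratio = 16, N = 2381):
  black-hulled: 2381 × 12/16 = 1785.75
  gray-hulled: 2381 × 3/16 = 446.4375
  white-hulled: 2381 × 1/16 = 148.8125
Contribution of black-hulled: (1773 − 1785.75)² / 1785.75 = 0.0910

0.091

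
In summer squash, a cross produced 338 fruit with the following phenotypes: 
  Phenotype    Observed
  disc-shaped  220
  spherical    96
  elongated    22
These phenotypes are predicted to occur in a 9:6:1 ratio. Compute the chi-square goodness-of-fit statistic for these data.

Total ratio parts = 16. Expected numbers out of 338:
  disc-shaped: 338 × 9/16 = 190.125
  spherical: 338 × 6/16 = 126.75
  elongated: 338 × 1/16 = 21.125
χ² = Σ (O − E)² / E
  disc-shaped: (220 − 190.125)² / 190.125 = 4.6944
  spherical: (96 − 126.75)² / 126.75 = 7.4601
  elongated: (22 − 21.125)² / 21.125 = 0.0362
χ² = 4.6944 + 7.4601 + 0.0362 = 12.1907 ≈ 12.191

12.191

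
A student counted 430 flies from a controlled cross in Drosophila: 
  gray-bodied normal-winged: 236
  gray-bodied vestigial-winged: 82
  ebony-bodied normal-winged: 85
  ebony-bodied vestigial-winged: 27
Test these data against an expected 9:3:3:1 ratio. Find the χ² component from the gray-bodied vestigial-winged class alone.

0.023

Under the 9:3:3:1 hypothesis (Σ ratio = 16, N = 430):
  gray-bodied normal-winged: 430 × 9/16 = 241.875
  gray-bodied vestigial-winged: 430 × 3/16 = 80.625
  ebony-bodied normal-winged: 430 × 3/16 = 80.625
  ebony-bodied vestigial-winged: 430 × 1/16 = 26.875
Contribution of gray-bodied vestigial-winged: (82 − 80.625)² / 80.625 = 0.0234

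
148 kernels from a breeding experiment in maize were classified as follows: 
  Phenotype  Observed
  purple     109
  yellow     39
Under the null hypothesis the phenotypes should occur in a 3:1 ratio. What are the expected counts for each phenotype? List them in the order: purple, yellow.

Under the 3:1 hypothesis (Σ ratio = 4, N = 148):
  purple: 148 × 3/4 = 111
  yellow: 148 × 1/4 = 37

111, 37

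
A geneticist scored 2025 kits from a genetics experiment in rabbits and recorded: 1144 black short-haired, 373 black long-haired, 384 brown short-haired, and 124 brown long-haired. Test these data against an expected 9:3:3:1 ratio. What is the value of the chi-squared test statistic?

0.240

Expected counts for N = 2025 under a 9:3:3:1 ratio (total parts = 16):
  black short-haired: 2025 × 9/16 = 1139.0625
  black long-haired: 2025 × 3/16 = 379.6875
  brown short-haired: 2025 × 3/16 = 379.6875
  brown long-haired: 2025 × 1/16 = 126.5625
χ² = Σ (O − E)² / E
  black short-haired: (1144 − 1139.0625)² / 1139.0625 = 0.0214
  black long-haired: (373 − 379.6875)² / 379.6875 = 0.1178
  brown short-haired: (384 − 379.6875)² / 379.6875 = 0.0490
  brown long-haired: (124 − 126.5625)² / 126.5625 = 0.0519
χ² = 0.0214 + 0.1178 + 0.0490 + 0.0519 = 0.2401 ≈ 0.240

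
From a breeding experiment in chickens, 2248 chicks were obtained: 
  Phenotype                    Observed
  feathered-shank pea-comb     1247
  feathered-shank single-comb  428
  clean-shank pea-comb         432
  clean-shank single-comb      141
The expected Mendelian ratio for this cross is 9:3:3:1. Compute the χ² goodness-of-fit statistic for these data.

Expected counts for N = 2248 under a 9:3:3:1 ratio (total parts = 16):
  feathered-shank pea-comb: 2248 × 9/16 = 1264.5
  feathered-shank single-comb: 2248 × 3/16 = 421.5
  clean-shank pea-comb: 2248 × 3/16 = 421.5
  clean-shank single-comb: 2248 × 1/16 = 140.5
χ² = Σ (O − E)² / E
  feathered-shank pea-comb: (1247 − 1264.5)² / 1264.5 = 0.2422
  feathered-shank single-comb: (428 − 421.5)² / 421.5 = 0.1002
  clean-shank pea-comb: (432 − 421.5)² / 421.5 = 0.2616
  clean-shank single-comb: (141 − 140.5)² / 140.5 = 0.0018
χ² = 0.2422 + 0.1002 + 0.2616 + 0.0018 = 0.6058 ≈ 0.606

0.606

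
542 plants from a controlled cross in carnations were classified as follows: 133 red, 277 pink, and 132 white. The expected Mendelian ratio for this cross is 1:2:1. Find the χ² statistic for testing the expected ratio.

0.269

Total ratio parts = 4. Expected numbers out of 542:
  red: 542 × 1/4 = 135.5
  pink: 542 × 2/4 = 271
  white: 542 × 1/4 = 135.5
χ² = Σ (O − E)² / E
  red: (133 − 135.5)² / 135.5 = 0.0461
  pink: (277 − 271)² / 271 = 0.1328
  white: (132 − 135.5)² / 135.5 = 0.0904
χ² = 0.0461 + 0.1328 + 0.0904 = 0.2693 ≈ 0.269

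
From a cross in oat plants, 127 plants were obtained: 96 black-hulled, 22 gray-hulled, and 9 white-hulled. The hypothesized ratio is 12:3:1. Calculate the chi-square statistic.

Total ratio parts = 16. Expected numbers out of 127:
  black-hulled: 127 × 12/16 = 95.25
  gray-hulled: 127 × 3/16 = 23.8125
  white-hulled: 127 × 1/16 = 7.9375
χ² = Σ (O − E)² / E
  black-hulled: (96 − 95.25)² / 95.25 = 0.0059
  gray-hulled: (22 − 23.8125)² / 23.8125 = 0.1380
  white-hulled: (9 − 7.9375)² / 7.9375 = 0.1422
χ² = 0.0059 + 0.1380 + 0.1422 = 0.2861 ≈ 0.286

0.286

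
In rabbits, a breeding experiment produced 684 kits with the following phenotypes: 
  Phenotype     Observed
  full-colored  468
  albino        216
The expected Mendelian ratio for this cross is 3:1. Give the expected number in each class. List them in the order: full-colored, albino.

513, 171

Under the 3:1 hypothesis (Σ ratio = 4, N = 684):
  full-colored: 684 × 3/4 = 513
  albino: 684 × 1/4 = 171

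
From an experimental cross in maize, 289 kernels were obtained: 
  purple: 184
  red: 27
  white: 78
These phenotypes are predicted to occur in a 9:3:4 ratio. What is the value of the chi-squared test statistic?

16.925

The 9:3:4 ratio has 16 parts, so with N = 289 the expected counts are:
  purple: 289 × 9/16 = 162.5625
  red: 289 × 3/16 = 54.1875
  white: 289 × 4/16 = 72.25
χ² = Σ (O − E)² / E
  purple: (184 − 162.5625)² / 162.5625 = 2.8270
  red: (27 − 54.1875)² / 54.1875 = 13.6408
  white: (78 − 72.25)² / 72.25 = 0.4576
χ² = 2.8270 + 13.6408 + 0.4576 = 16.9254 ≈ 16.925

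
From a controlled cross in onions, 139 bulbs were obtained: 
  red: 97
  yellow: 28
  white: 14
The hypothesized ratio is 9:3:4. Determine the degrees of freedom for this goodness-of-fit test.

A goodness-of-fit test with 3 phenotype classes has df = 3 − 1 = 2.

2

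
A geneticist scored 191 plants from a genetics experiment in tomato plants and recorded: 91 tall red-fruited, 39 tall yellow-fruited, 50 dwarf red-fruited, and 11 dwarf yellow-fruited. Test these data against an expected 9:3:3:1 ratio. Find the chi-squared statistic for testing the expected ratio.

Under the 9:3:3:1 hypothesis (Σ ratio = 16, N = 191):
  tall red-fruited: 191 × 9/16 = 107.4375
  tall yellow-fruited: 191 × 3/16 = 35.8125
  dwarf red-fruited: 191 × 3/16 = 35.8125
  dwarf yellow-fruited: 191 × 1/16 = 11.9375
χ² = Σ (O − E)² / E
  tall red-fruited: (91 − 107.4375)² / 107.4375 = 2.5149
  tall yellow-fruited: (39 − 35.8125)² / 35.8125 = 0.2837
  dwarf red-fruited: (50 − 35.8125)² / 35.8125 = 5.6205
  dwarf yellow-fruited: (11 − 11.9375)² / 11.9375 = 0.0736
χ² = 2.5149 + 0.2837 + 5.6205 + 0.0736 = 8.4927 ≈ 8.493

8.493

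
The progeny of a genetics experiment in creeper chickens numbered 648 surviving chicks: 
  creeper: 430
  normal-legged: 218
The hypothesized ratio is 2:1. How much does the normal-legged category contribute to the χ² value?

0.019

The 2:1 ratio has 3 parts, so with N = 648 the expected counts are:
  creeper: 648 × 2/3 = 432
  normal-legged: 648 × 1/3 = 216
Contribution of normal-legged: (218 − 216)² / 216 = 0.0185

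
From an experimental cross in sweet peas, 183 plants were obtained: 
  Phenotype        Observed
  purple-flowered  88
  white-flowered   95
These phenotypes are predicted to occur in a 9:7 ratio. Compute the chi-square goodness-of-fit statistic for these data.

4.955

Expected counts for N = 183 under a 9:7 ratio (total parts = 16):
  purple-flowered: 183 × 9/16 = 102.9375
  white-flowered: 183 × 7/16 = 80.0625
χ² = Σ (O − E)² / E
  purple-flowered: (88 − 102.9375)² / 102.9375 = 2.1676
  white-flowered: (95 − 80.0625)² / 80.0625 = 2.7869
χ² = 2.1676 + 2.7869 = 4.9545 ≈ 4.955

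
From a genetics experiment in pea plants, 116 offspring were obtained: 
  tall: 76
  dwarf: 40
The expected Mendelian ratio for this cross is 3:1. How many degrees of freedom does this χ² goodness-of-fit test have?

1

A goodness-of-fit test with 2 phenotype classes has df = 2 − 1 = 1.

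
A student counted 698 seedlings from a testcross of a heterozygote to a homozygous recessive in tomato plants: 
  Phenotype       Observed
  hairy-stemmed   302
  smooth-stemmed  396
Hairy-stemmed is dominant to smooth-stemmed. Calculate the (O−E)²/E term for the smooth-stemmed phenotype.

6.330

A testcross of a heterozygote (Aa × aa) gives a 1:1 phenotypic ratio.
Expected counts for N = 698 under a 1:1 ratio (total parts = 2):
  hairy-stemmed: 698 × 1/2 = 349
  smooth-stemmed: 698 × 1/2 = 349
Contribution of smooth-stemmed: (396 − 349)² / 349 = 6.3295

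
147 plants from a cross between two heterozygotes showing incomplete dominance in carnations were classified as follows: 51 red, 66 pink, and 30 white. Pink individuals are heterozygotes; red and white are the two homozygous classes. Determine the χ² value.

7.531

With incomplete dominance, a heterozygote × heterozygote cross gives a 1:2:1 phenotypic ratio.
Expected counts for N = 147 under a 1:2:1 ratio (total parts = 4):
  red: 147 × 1/4 = 36.75
  pink: 147 × 2/4 = 73.5
  white: 147 × 1/4 = 36.75
χ² = Σ (O − E)² / E
  red: (51 − 36.75)² / 36.75 = 5.5255
  pink: (66 − 73.5)² / 73.5 = 0.7653
  white: (30 − 36.75)² / 36.75 = 1.2398
χ² = 5.5255 + 0.7653 + 1.2398 = 7.5306 ≈ 7.531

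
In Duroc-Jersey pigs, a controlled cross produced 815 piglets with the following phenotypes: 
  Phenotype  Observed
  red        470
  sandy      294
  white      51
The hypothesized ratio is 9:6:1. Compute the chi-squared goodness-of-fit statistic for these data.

Under the 9:6:1 hypothesis (Σ ratio = 16, N = 815):
  red: 815 × 9/16 = 458.4375
  sandy: 815 × 6/16 = 305.625
  white: 815 × 1/16 = 50.9375
χ² = Σ (O − E)² / E
  red: (470 − 458.4375)² / 458.4375 = 0.2916
  sandy: (294 − 305.625)² / 305.625 = 0.4422
  white: (51 − 50.9375)² / 50.9375 = 0.0001
χ² = 0.2916 + 0.4422 + 0.0001 = 0.7339 ≈ 0.734

0.734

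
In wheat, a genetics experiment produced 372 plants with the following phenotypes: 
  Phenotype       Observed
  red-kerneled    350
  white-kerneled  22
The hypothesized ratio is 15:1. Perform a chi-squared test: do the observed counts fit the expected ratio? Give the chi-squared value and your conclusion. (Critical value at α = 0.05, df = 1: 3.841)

0.072; consistent

Under the 15:1 hypothesis (Σ ratio = 16, N = 372):
  red-kerneled: 372 × 15/16 = 348.75
  white-kerneled: 372 × 1/16 = 23.25
χ² = Σ (O − E)² / E
  red-kerneled: (350 − 348.75)² / 348.75 = 0.0045
  white-kerneled: (22 − 23.25)² / 23.25 = 0.0672
χ² = 0.0045 + 0.0672 = 0.0717 ≈ 0.072
Degrees of freedom = 2 − 1 = 1; critical value at α = 0.05 is 3.841.
Since 0.072 < 3.841, we fail to reject the null hypothesis — the data are consistent with the 15:1 ratio.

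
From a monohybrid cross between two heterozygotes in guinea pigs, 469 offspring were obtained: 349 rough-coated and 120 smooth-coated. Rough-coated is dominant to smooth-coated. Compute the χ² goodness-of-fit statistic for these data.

For a monohybrid cross between heterozygotes with complete dominance, the expected phenotypic ratio is 3:1.
Expected counts for N = 469 under a 3:1 ratio (total parts = 4):
  rough-coated: 469 × 3/4 = 351.75
  smooth-coated: 469 × 1/4 = 117.25
χ² = Σ (O − E)² / E
  rough-coated: (349 − 351.75)² / 351.75 = 0.0215
  smooth-coated: (120 − 117.25)² / 117.25 = 0.0645
χ² = 0.0215 + 0.0645 = 0.086

0.086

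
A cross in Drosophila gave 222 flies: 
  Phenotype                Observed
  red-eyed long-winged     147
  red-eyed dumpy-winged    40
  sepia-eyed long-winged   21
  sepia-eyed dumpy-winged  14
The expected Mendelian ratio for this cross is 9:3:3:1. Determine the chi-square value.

Expected counts for N = 222 under a 9:3:3:1 ratio (total parts = 16):
  red-eyed long-winged: 222 × 9/16 = 124.875
  red-eyed dumpy-winged: 222 × 3/16 = 41.625
  sepia-eyed long-winged: 222 × 3/16 = 41.625
  sepia-eyed dumpy-winged: 222 × 1/16 = 13.875
χ² = Σ (O − E)² / E
  red-eyed long-winged: (147 − 124.875)² / 124.875 = 3.9200
  red-eyed dumpy-winged: (40 − 41.625)² / 41.625 = 0.0634
  sepia-eyed long-winged: (21 − 41.625)² / 41.625 = 10.2196
  sepia-eyed dumpy-winged: (14 − 13.875)² / 13.875 = 0.0011
χ² = 3.9200 + 0.0634 + 10.2196 + 0.0011 = 14.2041 ≈ 14.204

14.204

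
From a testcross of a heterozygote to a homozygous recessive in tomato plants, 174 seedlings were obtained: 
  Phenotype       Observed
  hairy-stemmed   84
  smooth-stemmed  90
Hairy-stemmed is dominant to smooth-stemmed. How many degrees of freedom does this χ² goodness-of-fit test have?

A testcross of a heterozygote (Aa × aa) gives a 1:1 phenotypic ratio.
A goodness-of-fit test with 2 phenotype classes has df = 2 − 1 = 1.

1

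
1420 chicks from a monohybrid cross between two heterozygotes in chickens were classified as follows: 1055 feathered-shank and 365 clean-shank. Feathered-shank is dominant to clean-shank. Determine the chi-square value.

For a monohybrid cross between heterozygotes with complete dominance, the expected phenotypic ratio is 3:1.
Total ratio parts = 4. Expected numbers out of 1420:
  feathered-shank: 1420 × 3/4 = 1065
  clean-shank: 1420 × 1/4 = 355
χ² = Σ (O − E)² / E
  feathered-shank: (1055 − 1065)² / 1065 = 0.0939
  clean-shank: (365 − 355)² / 355 = 0.2817
χ² = 0.0939 + 0.2817 = 0.3756 ≈ 0.376

0.376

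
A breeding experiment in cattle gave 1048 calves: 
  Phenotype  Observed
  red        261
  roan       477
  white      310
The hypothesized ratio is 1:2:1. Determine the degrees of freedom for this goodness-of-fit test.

A goodness-of-fit test with 3 phenotype classes has df = 3 − 1 = 2.

2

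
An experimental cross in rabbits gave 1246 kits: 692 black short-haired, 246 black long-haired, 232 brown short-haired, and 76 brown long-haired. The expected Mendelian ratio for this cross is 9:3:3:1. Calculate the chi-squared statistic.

Total ratio parts = 16. Expected numbers out of 1246:
  black short-haired: 1246 × 9/16 = 700.875
  black long-haired: 1246 × 3/16 = 233.625
  brown short-haired: 1246 × 3/16 = 233.625
  brown long-haired: 1246 × 1/16 = 77.875
χ² = Σ (O − E)² / E
  black short-haired: (692 − 700.875)² / 700.875 = 0.1124
  black long-haired: (246 − 233.625)² / 233.625 = 0.6555
  brown short-haired: (232 − 233.625)² / 233.625 = 0.0113
  brown long-haired: (76 − 77.875)² / 77.875 = 0.0451
χ² = 0.1124 + 0.6555 + 0.0113 + 0.0451 = 0.8243 ≈ 0.824

0.824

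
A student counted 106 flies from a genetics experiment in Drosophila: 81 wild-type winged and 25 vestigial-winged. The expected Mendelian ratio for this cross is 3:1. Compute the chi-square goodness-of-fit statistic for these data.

Expected counts for N = 106 under a 3:1 ratio (total parts = 4):
  wild-type winged: 106 × 3/4 = 79.5
  vestigial-winged: 106 × 1/4 = 26.5
χ² = Σ (O − E)² / E
  wild-type winged: (81 − 79.5)² / 79.5 = 0.0283
  vestigial-winged: (25 − 26.5)² / 26.5 = 0.0849
χ² = 0.0283 + 0.0849 = 0.1132 ≈ 0.113

0.113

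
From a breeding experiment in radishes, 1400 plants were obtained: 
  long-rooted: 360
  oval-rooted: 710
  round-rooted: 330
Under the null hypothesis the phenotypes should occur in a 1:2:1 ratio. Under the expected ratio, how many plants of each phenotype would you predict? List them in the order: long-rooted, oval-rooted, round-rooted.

Total ratio parts = 4. Expected numbers out of 1400:
  long-rooted: 1400 × 1/4 = 350
  oval-rooted: 1400 × 2/4 = 700
  round-rooted: 1400 × 1/4 = 350

350, 700, 350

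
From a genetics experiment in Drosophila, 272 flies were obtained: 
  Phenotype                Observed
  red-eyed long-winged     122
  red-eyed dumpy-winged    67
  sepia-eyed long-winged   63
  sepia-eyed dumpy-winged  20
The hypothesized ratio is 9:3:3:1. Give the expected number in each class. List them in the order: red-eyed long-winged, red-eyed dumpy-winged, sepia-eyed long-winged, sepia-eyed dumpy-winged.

153, 51, 51, 17

Expected counts for N = 272 under a 9:3:3:1 ratio (total parts = 16):
  red-eyed long-winged: 272 × 9/16 = 153
  red-eyed dumpy-winged: 272 × 3/16 = 51
  sepia-eyed long-winged: 272 × 3/16 = 51
  sepia-eyed dumpy-winged: 272 × 1/16 = 17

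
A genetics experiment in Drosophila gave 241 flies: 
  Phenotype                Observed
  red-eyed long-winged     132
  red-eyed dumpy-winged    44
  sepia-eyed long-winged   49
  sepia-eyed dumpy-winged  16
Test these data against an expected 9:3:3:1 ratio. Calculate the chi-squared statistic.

0.505

Total ratio parts = 16. Expected numbers out of 241:
  red-eyed long-winged: 241 × 9/16 = 135.5625
  red-eyed dumpy-winged: 241 × 3/16 = 45.1875
  sepia-eyed long-winged: 241 × 3/16 = 45.1875
  sepia-eyed dumpy-winged: 241 × 1/16 = 15.0625
χ² = Σ (O − E)² / E
  red-eyed long-winged: (132 − 135.5625)² / 135.5625 = 0.0936
  red-eyed dumpy-winged: (44 − 45.1875)² / 45.1875 = 0.0312
  sepia-eyed long-winged: (49 − 45.1875)² / 45.1875 = 0.3217
  sepia-eyed dumpy-winged: (16 − 15.0625)² / 15.0625 = 0.0584
χ² = 0.0936 + 0.0312 + 0.3217 + 0.0584 = 0.5049 ≈ 0.505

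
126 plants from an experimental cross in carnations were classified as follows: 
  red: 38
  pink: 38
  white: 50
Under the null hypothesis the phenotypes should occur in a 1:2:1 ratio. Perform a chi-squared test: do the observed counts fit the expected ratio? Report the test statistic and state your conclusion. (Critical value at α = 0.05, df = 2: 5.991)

Total ratio parts = 4. Expected numbers out of 126:
  red: 126 × 1/4 = 31.5
  pink: 126 × 2/4 = 63
  white: 126 × 1/4 = 31.5
χ² = Σ (O − E)² / E
  red: (38 − 31.5)² / 31.5 = 1.3413
  pink: (38 − 63)² / 63 = 9.9206
  white: (50 − 31.5)² / 31.5 = 10.8651
χ² = 1.3413 + 9.9206 + 10.8651 = 22.127
Degrees of freedom = 3 − 1 = 2; critical value at α = 0.05 is 5.991.
Since 22.127 > 5.991, we reject the null hypothesis — the data do not fit the 1:2:1 ratio.

22.127; not consistent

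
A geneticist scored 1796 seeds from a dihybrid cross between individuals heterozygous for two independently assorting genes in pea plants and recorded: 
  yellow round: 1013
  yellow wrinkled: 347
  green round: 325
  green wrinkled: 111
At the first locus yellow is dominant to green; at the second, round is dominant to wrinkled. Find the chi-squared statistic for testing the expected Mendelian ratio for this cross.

0.743

A dihybrid F₂ with independent assortment and complete dominance at both loci gives a 9:3:3:1 phenotypic ratio.
Expected counts for N = 1796 under a 9:3:3:1 ratio (total parts = 16):
  yellow round: 1796 × 9/16 = 1010.25
  yellow wrinkled: 1796 × 3/16 = 336.75
  green round: 1796 × 3/16 = 336.75
  green wrinkled: 1796 × 1/16 = 112.25
χ² = Σ (O − E)² / E
  yellow round: (1013 − 1010.25)² / 1010.25 = 0.0075
  yellow wrinkled: (347 − 336.75)² / 336.75 = 0.3120
  green round: (325 − 336.75)² / 336.75 = 0.4100
  green wrinkled: (111 − 112.25)² / 112.25 = 0.0139
χ² = 0.0075 + 0.3120 + 0.4100 + 0.0139 = 0.7434 ≈ 0.743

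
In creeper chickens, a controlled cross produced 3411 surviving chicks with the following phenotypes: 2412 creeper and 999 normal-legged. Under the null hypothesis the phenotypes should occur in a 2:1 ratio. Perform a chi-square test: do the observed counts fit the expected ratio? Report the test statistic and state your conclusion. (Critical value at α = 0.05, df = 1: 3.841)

Under the 2:1 hypothesis (Σ ratio = 3, N = 3411):
  creeper: 3411 × 2/3 = 2274
  normal-legged: 3411 × 1/3 = 1137
χ² = Σ (O − E)² / E
  creeper: (2412 − 2274)² / 2274 = 8.3747
  normal-legged: (999 − 1137)² / 1137 = 16.7493
χ² = 8.3747 + 16.7493 = 25.124
Degrees of freedom = 2 − 1 = 1; critical value at α = 0.05 is 3.841.
Since 25.124 > 3.841, we reject the null hypothesis — the data do not fit the 2:1 ratio.

25.124; not consistent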